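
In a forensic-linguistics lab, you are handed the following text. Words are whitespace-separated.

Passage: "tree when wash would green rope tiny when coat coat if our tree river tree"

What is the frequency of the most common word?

Frequencies: tree:3, when:2, coat:2, wash:1, would:1, green:1, rope:1, tiny:1, if:1, our:1, river:1
Most common: 'tree' with frequency 3.

3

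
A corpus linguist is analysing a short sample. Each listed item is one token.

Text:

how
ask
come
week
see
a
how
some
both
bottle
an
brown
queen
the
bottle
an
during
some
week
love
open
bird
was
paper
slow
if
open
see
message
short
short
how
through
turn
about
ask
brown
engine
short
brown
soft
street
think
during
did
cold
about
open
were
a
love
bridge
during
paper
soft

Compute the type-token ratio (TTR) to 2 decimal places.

N = 55 tokens, V = 34 types.
TTR = V / N = 34 / 55 = 0.62

0.62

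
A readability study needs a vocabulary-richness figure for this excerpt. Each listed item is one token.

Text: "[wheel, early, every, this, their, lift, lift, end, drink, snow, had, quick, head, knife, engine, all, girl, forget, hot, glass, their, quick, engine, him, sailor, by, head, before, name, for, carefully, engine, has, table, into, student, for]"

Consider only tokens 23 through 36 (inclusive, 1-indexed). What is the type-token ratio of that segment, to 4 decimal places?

0.9286

Segment tokens 23–36: engine, him, sailor, by, head, before, name, for, carefully, engine, has, table, into, student
Segment N = 14, segment V = 13.
TTR = 13 / 14 = 0.9286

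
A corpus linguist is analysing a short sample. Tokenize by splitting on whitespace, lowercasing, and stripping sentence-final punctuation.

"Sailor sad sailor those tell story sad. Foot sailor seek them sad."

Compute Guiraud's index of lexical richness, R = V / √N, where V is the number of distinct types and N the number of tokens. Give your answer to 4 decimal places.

N = 12, V = 8.
√N = 3.464102
R = 8 / 3.464102 = 2.3094

2.3094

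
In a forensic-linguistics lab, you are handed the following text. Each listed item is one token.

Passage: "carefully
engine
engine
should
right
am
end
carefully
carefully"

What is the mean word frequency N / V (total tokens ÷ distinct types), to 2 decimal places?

N = 9 tokens, V = 6 types.
Mean frequency = N / V = 9 / 6 = 1.50

1.50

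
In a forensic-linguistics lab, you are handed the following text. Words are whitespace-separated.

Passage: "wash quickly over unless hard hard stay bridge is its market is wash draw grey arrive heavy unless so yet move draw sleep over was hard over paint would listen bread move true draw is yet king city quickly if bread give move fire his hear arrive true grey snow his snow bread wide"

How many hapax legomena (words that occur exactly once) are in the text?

18

Frequencies: over:3, hard:3, is:3, draw:3, move:3, bread:3, wash:2, quickly:2, unless:2, grey:2, arrive:2, yet:2, true:2, his:2, snow:2, stay:1, bridge:1, its:1, market:1, heavy:1, … (13 more, each freq 1)
Hapax (freq=1): bridge, city, fire, give, hear, heavy, if, its, king, listen, market, paint, sleep, so, stay, was, wide, would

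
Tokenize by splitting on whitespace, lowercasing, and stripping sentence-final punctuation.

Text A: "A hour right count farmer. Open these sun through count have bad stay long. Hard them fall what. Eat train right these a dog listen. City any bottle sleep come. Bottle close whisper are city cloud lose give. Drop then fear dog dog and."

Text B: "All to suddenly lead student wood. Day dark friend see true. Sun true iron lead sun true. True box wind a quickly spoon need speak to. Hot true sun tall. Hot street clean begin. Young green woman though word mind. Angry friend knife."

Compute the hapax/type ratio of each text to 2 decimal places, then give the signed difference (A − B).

-0.01

A: hapax=29, V=36, ratio=0.81
B: hapax=27, V=33, ratio=0.82
Difference = 0.81 − 0.82 = -0.01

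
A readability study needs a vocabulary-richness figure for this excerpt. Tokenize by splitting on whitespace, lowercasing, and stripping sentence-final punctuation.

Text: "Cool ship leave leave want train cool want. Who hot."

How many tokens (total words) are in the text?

10

Tokens: cool, ship, leave, leave, want, train, cool, want, who, hot
N = 10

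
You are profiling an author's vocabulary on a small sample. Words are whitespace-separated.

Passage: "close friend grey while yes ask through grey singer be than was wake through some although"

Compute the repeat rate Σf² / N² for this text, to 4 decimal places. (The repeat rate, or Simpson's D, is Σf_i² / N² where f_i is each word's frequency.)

Frequencies: grey:2, through:2, close:1, friend:1, while:1, yes:1, ask:1, singer:1, be:1, than:1, was:1, wake:1, some:1, although:1
Σf² = 20; N² = 256
Repeat rate = 20 / 256 = 0.0781

0.0781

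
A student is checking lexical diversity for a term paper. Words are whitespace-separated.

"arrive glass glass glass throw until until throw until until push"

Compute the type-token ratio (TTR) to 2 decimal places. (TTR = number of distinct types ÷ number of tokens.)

N = 11 tokens, V = 5 types.
TTR = V / N = 5 / 11 = 0.45

0.45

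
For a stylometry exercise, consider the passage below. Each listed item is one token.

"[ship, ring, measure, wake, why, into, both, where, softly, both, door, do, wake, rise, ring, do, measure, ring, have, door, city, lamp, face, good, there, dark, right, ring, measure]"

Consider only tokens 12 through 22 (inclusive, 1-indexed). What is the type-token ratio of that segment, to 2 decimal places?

Segment tokens 12–22: do, wake, rise, ring, do, measure, ring, have, door, city, lamp
Segment N = 11, segment V = 9.
TTR = 9 / 11 = 0.82

0.82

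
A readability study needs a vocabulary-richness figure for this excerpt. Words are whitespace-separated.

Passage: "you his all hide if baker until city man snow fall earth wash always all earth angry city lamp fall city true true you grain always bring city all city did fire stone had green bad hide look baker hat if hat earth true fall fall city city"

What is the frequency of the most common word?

7

Frequencies: city:7, fall:4, all:3, earth:3, true:3, you:2, hide:2, if:2, baker:2, always:2, hat:2, his:1, until:1, man:1, snow:1, wash:1, angry:1, lamp:1, grain:1, bring:1, … (7 more, each freq 1)
Most common: 'city' with frequency 7.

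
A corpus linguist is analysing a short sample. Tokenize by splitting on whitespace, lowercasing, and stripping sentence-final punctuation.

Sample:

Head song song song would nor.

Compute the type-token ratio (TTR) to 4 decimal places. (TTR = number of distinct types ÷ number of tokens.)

N = 6 tokens, V = 4 types.
TTR = V / N = 4 / 6 = 0.6667

0.6667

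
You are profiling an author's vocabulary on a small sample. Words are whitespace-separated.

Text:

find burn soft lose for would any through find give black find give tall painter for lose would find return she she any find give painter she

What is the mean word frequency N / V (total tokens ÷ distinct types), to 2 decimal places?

1.93

N = 27 tokens, V = 14 types.
Mean frequency = N / V = 27 / 14 = 1.93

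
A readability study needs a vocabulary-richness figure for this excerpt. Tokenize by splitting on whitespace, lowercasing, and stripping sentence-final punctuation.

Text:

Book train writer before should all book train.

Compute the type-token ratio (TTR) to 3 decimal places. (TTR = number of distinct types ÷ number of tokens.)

N = 8 tokens, V = 6 types.
TTR = V / N = 6 / 8 = 0.750

0.750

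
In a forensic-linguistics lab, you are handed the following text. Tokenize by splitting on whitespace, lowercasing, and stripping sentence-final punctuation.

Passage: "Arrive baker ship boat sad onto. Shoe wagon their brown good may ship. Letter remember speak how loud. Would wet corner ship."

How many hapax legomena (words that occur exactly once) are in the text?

Frequencies: ship:3, arrive:1, baker:1, boat:1, sad:1, onto:1, shoe:1, wagon:1, their:1, brown:1, good:1, may:1, letter:1, remember:1, speak:1, how:1, loud:1, would:1, wet:1, corner:1
Hapax (freq=1): arrive, baker, boat, brown, corner, good, how, letter, loud, may, onto, remember, sad, shoe, speak, their, wagon, wet, would

19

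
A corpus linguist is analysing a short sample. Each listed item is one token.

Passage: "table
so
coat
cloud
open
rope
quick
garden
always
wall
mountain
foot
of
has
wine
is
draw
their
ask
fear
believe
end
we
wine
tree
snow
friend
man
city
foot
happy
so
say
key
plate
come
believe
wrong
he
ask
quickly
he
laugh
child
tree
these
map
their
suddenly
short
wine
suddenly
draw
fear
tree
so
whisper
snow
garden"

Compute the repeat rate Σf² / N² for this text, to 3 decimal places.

Frequencies: so:3, wine:3, tree:3, garden:2, foot:2, draw:2, their:2, ask:2, fear:2, believe:2, snow:2, he:2, suddenly:2, table:1, coat:1, cloud:1, open:1, rope:1, quick:1, always:1, … (23 more, each freq 1)
Σf² = 97; N² = 3481
Repeat rate = 97 / 3481 = 0.028

0.028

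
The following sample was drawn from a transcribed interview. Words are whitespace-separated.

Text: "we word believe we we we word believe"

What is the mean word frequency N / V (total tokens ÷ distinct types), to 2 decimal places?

N = 8 tokens, V = 3 types.
Mean frequency = N / V = 8 / 3 = 2.67

2.67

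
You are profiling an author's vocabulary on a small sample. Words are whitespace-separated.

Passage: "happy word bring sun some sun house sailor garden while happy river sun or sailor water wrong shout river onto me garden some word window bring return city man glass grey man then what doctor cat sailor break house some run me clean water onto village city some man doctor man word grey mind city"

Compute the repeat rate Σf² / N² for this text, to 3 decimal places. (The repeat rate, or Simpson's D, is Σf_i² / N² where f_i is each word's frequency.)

0.041

Frequencies: some:4, man:4, word:3, sun:3, sailor:3, city:3, happy:2, bring:2, house:2, garden:2, river:2, water:2, onto:2, me:2, grey:2, doctor:2, while:1, or:1, wrong:1, shout:1, … (11 more, each freq 1)
Σf² = 123; N² = 3025
Repeat rate = 123 / 3025 = 0.041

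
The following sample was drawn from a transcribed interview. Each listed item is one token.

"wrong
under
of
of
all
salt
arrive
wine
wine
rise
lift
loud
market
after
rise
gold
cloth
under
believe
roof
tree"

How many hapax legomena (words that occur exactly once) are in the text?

Frequencies: under:2, of:2, wine:2, rise:2, wrong:1, all:1, salt:1, arrive:1, lift:1, loud:1, market:1, after:1, gold:1, cloth:1, believe:1, roof:1, tree:1
Hapax (freq=1): after, all, arrive, believe, cloth, gold, lift, loud, market, roof, salt, tree, wrong

13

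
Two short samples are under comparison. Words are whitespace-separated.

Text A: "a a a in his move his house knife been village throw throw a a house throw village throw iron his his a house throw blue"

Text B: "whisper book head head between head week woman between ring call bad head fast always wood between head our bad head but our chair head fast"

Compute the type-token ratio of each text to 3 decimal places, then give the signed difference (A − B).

-0.154

TTR(A) = 11/26 = 0.423
TTR(B) = 15/26 = 0.577
Difference = 0.423 − 0.577 = -0.154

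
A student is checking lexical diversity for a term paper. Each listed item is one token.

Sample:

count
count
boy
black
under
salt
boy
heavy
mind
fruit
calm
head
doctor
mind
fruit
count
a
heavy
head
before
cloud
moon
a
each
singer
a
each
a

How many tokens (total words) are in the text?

28

Tokens: count, count, boy, black, under, salt, boy, heavy, mind, fruit, calm, head, doctor, mind, fruit, count, a, heavy, head, before, cloud, moon, a, each, singer, a, each, a
N = 28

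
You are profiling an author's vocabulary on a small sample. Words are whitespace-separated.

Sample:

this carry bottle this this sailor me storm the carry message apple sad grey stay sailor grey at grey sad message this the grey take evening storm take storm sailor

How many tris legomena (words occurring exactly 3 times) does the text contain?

2

Frequencies: this:4, grey:4, sailor:3, storm:3, carry:2, the:2, message:2, sad:2, take:2, bottle:1, me:1, apple:1, stay:1, at:1, evening:1
Words with frequency 3: sailor, storm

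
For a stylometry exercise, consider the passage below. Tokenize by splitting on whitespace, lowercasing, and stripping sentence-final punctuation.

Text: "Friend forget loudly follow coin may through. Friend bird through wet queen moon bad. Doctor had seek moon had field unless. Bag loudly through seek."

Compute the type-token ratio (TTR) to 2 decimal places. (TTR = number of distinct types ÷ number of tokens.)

N = 25 tokens, V = 18 types.
TTR = V / N = 18 / 25 = 0.72

0.72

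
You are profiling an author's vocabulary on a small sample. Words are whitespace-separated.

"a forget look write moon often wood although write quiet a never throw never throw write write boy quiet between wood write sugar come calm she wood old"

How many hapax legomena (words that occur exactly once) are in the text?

12

Frequencies: write:5, wood:3, a:2, quiet:2, never:2, throw:2, forget:1, look:1, moon:1, often:1, although:1, boy:1, between:1, sugar:1, come:1, calm:1, she:1, old:1
Hapax (freq=1): although, between, boy, calm, come, forget, look, moon, often, old, she, sugar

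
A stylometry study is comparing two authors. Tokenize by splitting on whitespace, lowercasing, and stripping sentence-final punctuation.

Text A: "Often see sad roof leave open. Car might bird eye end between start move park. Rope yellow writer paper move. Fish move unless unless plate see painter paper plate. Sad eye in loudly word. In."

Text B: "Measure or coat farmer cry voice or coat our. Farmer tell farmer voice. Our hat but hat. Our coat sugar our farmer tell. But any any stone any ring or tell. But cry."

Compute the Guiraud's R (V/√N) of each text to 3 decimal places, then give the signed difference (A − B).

1.958

A: V=26, N=35, R=4.395
B: V=14, N=33, R=2.437
Difference = 4.395 − 2.437 = 1.958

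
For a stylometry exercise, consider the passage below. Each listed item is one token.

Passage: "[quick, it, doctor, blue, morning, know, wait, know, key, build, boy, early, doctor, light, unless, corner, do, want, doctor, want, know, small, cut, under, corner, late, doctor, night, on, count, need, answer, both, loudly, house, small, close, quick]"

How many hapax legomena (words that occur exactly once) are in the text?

23

Frequencies: doctor:4, know:3, quick:2, corner:2, want:2, small:2, it:1, blue:1, morning:1, wait:1, key:1, build:1, boy:1, early:1, light:1, unless:1, do:1, cut:1, under:1, late:1, … (9 more, each freq 1)
Hapax (freq=1): answer, blue, both, boy, build, close, count, cut, do, early, house, it, key, late, light, loudly, morning, need, night, on, under, unless, wait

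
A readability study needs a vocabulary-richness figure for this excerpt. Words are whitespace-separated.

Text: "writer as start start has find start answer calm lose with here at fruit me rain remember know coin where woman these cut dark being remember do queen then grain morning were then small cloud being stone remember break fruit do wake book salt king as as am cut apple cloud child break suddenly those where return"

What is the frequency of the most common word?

Frequencies: as:3, start:3, remember:3, fruit:2, where:2, cut:2, being:2, do:2, then:2, cloud:2, break:2, writer:1, has:1, find:1, answer:1, calm:1, lose:1, with:1, here:1, at:1, … (23 more, each freq 1)
Most common: 'as' with frequency 3.

3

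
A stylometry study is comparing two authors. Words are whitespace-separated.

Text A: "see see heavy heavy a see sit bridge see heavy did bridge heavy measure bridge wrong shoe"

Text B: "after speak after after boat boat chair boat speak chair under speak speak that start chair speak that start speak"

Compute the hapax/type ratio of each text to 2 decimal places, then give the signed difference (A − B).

A: hapax=6, V=9, ratio=0.67
B: hapax=1, V=7, ratio=0.14
Difference = 0.67 − 0.14 = 0.53

0.53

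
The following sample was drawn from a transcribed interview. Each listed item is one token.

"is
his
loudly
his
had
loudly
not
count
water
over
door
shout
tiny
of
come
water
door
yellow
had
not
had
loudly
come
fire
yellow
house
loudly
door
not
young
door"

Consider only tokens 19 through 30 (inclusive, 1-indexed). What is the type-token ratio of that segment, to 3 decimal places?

0.750

Segment tokens 19–30: had, not, had, loudly, come, fire, yellow, house, loudly, door, not, young
Segment N = 12, segment V = 9.
TTR = 9 / 12 = 0.750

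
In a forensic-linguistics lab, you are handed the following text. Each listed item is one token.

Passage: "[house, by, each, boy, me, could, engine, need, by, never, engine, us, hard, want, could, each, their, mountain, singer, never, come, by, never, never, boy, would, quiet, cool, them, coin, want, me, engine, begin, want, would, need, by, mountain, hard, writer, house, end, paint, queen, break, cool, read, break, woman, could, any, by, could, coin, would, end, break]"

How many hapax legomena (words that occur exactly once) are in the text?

13

Frequencies: by:5, could:4, never:4, engine:3, want:3, would:3, break:3, house:2, each:2, boy:2, me:2, need:2, hard:2, mountain:2, cool:2, coin:2, end:2, us:1, their:1, singer:1, … (10 more, each freq 1)
Hapax (freq=1): any, begin, come, paint, queen, quiet, read, singer, their, them, us, woman, writer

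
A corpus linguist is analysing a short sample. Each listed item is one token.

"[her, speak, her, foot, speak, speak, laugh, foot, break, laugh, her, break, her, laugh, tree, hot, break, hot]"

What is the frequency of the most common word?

4

Frequencies: her:4, speak:3, laugh:3, break:3, foot:2, hot:2, tree:1
Most common: 'her' with frequency 4.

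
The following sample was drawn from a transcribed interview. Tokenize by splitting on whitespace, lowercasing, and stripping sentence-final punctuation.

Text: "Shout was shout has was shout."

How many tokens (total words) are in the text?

6

Tokens: shout, was, shout, has, was, shout
N = 6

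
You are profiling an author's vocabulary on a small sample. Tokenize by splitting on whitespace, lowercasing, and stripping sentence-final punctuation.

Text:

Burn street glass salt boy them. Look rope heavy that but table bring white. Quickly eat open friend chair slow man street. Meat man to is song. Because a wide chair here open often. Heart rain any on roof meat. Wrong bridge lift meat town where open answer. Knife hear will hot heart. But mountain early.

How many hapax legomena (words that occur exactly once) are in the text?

40

Frequencies: open:3, meat:3, street:2, but:2, chair:2, man:2, heart:2, burn:1, glass:1, salt:1, boy:1, them:1, look:1, rope:1, heavy:1, that:1, table:1, bring:1, white:1, quickly:1, … (27 more, each freq 1)
Hapax (freq=1): a, answer, any, because, boy, bridge, bring, burn, early, eat, friend, glass, hear, heavy, here, hot, is, knife, lift, look, mountain, often, on, quickly, rain, roof, rope, salt, slow, song, table, that, them, to, town, where, white, wide, will, wrong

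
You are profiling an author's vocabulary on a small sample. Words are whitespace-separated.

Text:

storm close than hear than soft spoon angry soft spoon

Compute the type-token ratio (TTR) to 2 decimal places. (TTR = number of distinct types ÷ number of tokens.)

N = 10 tokens, V = 7 types.
TTR = V / N = 7 / 10 = 0.70

0.70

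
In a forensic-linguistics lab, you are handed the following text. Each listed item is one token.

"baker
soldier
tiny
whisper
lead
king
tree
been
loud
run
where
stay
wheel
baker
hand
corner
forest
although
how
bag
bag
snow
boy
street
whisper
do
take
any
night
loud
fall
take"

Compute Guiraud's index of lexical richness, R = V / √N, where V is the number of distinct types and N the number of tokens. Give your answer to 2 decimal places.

N = 32, V = 27.
√N = 5.656854
R = 27 / 5.656854 = 4.77

4.77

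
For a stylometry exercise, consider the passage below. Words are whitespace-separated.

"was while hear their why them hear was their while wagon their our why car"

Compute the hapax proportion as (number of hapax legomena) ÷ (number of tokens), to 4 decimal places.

0.2667

Frequencies: their:3, was:2, while:2, hear:2, why:2, them:1, wagon:1, our:1, car:1
Hapax count = 4; token count = 15.
Ratio = 4 / 15 = 0.2667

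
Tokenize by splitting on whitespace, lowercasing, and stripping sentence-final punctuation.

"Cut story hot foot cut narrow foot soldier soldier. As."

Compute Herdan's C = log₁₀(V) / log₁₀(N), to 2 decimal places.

0.85

N = 10, V = 7.
log₁₀(V) = 0.845098, log₁₀(N) = 1.000000
C = 0.845098 / 1.000000 = 0.85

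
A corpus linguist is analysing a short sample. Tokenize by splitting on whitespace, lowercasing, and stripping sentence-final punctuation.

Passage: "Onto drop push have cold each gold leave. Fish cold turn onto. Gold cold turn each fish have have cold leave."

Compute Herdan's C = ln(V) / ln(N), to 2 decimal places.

N = 21, V = 10.
ln(V) = 2.302585, ln(N) = 3.044522
C = 2.302585 / 3.044522 = 0.76

0.76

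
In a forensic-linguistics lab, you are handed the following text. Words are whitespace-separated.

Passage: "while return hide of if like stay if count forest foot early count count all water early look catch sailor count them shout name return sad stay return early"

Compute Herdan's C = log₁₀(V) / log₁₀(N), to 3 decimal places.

0.890

N = 29, V = 20.
log₁₀(V) = 1.301030, log₁₀(N) = 1.462398
C = 1.301030 / 1.462398 = 0.890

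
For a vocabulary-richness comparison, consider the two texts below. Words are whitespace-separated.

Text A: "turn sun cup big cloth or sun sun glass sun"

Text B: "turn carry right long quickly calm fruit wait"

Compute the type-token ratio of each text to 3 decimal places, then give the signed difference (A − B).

TTR(A) = 7/10 = 0.700
TTR(B) = 8/8 = 1.000
Difference = 0.700 − 1.000 = -0.300

-0.300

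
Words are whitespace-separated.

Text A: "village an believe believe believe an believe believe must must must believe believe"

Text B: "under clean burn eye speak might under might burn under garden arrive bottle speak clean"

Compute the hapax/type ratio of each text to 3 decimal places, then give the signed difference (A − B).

-0.194

A: hapax=1, V=4, ratio=0.250
B: hapax=4, V=9, ratio=0.444
Difference = 0.250 − 0.444 = -0.194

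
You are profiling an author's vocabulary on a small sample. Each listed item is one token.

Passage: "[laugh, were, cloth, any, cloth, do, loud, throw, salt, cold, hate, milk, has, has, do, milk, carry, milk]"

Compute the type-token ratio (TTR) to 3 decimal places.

0.722

N = 18 tokens, V = 13 types.
TTR = V / N = 13 / 18 = 0.722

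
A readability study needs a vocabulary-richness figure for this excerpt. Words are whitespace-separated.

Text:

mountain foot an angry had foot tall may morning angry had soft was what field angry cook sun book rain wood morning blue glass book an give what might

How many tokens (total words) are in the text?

29

Tokens: mountain, foot, an, angry, had, foot, tall, may, morning, angry, had, soft, was, what, field, angry, cook, sun, book, rain, wood, morning, blue, glass, book, an, give, what, might
N = 29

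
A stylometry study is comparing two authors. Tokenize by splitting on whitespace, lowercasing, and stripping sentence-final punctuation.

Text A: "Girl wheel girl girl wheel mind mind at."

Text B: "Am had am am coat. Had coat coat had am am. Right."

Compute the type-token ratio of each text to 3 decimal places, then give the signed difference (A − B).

TTR(A) = 4/8 = 0.500
TTR(B) = 4/12 = 0.333
Difference = 0.500 − 0.333 = 0.167

0.167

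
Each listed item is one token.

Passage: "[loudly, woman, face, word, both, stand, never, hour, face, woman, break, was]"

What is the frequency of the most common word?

2

Frequencies: woman:2, face:2, loudly:1, word:1, both:1, stand:1, never:1, hour:1, break:1, was:1
Most common: 'woman' with frequency 2.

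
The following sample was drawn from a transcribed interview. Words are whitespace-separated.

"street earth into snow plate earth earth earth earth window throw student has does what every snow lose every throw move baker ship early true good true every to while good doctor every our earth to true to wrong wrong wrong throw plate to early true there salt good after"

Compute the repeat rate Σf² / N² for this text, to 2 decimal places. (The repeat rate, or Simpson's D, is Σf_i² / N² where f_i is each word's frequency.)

Frequencies: earth:6, every:4, true:4, to:4, throw:3, good:3, wrong:3, snow:2, plate:2, early:2, street:1, into:1, window:1, student:1, has:1, does:1, what:1, lose:1, move:1, baker:1, … (7 more, each freq 1)
Σf² = 140; N² = 2500
Repeat rate = 140 / 2500 = 0.06

0.06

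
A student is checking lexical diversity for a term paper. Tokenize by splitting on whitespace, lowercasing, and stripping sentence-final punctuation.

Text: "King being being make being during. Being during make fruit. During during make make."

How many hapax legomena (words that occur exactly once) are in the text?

Frequencies: being:4, make:4, during:4, king:1, fruit:1
Hapax (freq=1): fruit, king

2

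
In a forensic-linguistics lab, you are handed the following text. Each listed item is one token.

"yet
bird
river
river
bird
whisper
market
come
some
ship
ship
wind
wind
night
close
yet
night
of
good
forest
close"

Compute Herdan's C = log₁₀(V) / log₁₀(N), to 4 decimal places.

0.8668

N = 21, V = 14.
log₁₀(V) = 1.146128, log₁₀(N) = 1.322219
C = 1.146128 / 1.322219 = 0.8668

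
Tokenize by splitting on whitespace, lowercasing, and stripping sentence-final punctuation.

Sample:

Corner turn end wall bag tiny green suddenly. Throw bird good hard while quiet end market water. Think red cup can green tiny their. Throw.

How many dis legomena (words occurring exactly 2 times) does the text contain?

Frequencies: end:2, tiny:2, green:2, throw:2, corner:1, turn:1, wall:1, bag:1, suddenly:1, bird:1, good:1, hard:1, while:1, quiet:1, market:1, water:1, think:1, red:1, cup:1, can:1, … (1 more, each freq 1)
Words with frequency 2: end, green, throw, tiny

4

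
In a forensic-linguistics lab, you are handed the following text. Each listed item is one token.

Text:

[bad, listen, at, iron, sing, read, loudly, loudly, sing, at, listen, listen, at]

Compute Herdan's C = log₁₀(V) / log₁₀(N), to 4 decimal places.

N = 13, V = 7.
log₁₀(V) = 0.845098, log₁₀(N) = 1.113943
C = 0.845098 / 1.113943 = 0.7587

0.7587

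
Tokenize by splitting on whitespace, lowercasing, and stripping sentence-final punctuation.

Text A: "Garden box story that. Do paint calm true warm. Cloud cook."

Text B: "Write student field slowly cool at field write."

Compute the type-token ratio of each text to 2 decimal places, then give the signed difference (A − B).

0.25

TTR(A) = 11/11 = 1.00
TTR(B) = 6/8 = 0.75
Difference = 1.00 − 0.75 = 0.25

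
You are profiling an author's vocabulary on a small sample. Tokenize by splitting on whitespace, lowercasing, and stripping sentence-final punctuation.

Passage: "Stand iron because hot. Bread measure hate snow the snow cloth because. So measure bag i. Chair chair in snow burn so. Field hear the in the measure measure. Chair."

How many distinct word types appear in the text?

18

Distinct types: {bag, because, bread, burn, chair, cloth, field, hate, hear, hot, i, in, iron, measure, snow, so, stand, the}
V = 18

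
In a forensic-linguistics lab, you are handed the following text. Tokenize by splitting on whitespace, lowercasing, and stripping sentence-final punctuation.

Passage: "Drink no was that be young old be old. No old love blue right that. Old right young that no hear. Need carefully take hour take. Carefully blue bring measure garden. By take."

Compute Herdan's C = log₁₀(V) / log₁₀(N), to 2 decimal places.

0.84

N = 33, V = 19.
log₁₀(V) = 1.278754, log₁₀(N) = 1.518514
C = 1.278754 / 1.518514 = 0.84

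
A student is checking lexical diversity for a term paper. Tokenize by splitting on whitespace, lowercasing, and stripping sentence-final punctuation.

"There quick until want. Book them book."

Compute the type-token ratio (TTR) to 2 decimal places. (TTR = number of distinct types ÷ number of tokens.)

N = 7 tokens, V = 6 types.
TTR = V / N = 6 / 7 = 0.86

0.86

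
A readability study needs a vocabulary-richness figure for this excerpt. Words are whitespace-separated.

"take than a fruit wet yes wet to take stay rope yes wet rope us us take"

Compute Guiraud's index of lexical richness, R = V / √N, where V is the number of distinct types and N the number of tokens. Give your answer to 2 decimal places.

N = 17, V = 10.
√N = 4.123106
R = 10 / 4.123106 = 2.43

2.43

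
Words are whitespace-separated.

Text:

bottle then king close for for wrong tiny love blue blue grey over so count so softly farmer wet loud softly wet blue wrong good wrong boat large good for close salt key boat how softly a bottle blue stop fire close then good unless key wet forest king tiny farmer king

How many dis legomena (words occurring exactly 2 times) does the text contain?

7

Frequencies: blue:4, king:3, close:3, for:3, wrong:3, softly:3, wet:3, good:3, bottle:2, then:2, tiny:2, so:2, farmer:2, boat:2, key:2, love:1, grey:1, over:1, count:1, loud:1, … (8 more, each freq 1)
Words with frequency 2: boat, bottle, farmer, key, so, then, tiny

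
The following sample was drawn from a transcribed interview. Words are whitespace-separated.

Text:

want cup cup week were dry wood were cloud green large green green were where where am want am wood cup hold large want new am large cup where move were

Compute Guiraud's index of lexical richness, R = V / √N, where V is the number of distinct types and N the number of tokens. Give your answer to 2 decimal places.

N = 31, V = 14.
√N = 5.567764
R = 14 / 5.567764 = 2.51

2.51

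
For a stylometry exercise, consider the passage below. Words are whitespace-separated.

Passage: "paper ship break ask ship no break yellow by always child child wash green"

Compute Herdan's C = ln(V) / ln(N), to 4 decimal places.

N = 14, V = 11.
ln(V) = 2.397895, ln(N) = 2.639057
C = 2.397895 / 2.639057 = 0.9086

0.9086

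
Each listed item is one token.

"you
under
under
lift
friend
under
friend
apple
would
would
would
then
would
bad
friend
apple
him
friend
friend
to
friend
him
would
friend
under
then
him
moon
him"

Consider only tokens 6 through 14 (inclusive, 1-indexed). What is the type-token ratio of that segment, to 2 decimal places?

Segment tokens 6–14: under, friend, apple, would, would, would, then, would, bad
Segment N = 9, segment V = 6.
TTR = 6 / 9 = 0.67

0.67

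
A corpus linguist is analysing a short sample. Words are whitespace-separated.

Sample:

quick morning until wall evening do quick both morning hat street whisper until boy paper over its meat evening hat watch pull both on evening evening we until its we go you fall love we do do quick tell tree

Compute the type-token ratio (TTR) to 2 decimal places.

N = 40 tokens, V = 25 types.
TTR = V / N = 25 / 40 = 0.63

0.63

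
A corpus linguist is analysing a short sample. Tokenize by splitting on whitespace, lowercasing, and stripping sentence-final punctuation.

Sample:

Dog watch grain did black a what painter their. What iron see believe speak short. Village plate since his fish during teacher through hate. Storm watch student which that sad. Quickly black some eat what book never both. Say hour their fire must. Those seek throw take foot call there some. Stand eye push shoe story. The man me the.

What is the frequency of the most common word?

Frequencies: what:3, watch:2, black:2, their:2, some:2, the:2, dog:1, grain:1, did:1, a:1, painter:1, iron:1, see:1, believe:1, speak:1, short:1, village:1, plate:1, since:1, his:1, … (33 more, each freq 1)
Most common: 'what' with frequency 3.

3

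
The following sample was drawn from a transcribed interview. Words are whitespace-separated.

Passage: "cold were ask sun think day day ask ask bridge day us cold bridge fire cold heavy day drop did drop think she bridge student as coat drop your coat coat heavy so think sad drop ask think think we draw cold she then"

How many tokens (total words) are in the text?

44

Tokens: cold, were, ask, sun, think, day, day, ask, ask, bridge, day, us, cold, bridge, fire, cold, heavy, day, drop, did, drop, think, she, bridge, student, as, coat, drop, your, coat, coat, heavy, so, think, sad, drop, ask, think, think, we, draw, cold, she, then
N = 44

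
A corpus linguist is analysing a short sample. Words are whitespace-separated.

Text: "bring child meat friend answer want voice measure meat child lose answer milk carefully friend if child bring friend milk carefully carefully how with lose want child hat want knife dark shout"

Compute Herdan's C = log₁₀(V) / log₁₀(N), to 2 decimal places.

N = 32, V = 18.
log₁₀(V) = 1.255273, log₁₀(N) = 1.505150
C = 1.255273 / 1.505150 = 0.83

0.83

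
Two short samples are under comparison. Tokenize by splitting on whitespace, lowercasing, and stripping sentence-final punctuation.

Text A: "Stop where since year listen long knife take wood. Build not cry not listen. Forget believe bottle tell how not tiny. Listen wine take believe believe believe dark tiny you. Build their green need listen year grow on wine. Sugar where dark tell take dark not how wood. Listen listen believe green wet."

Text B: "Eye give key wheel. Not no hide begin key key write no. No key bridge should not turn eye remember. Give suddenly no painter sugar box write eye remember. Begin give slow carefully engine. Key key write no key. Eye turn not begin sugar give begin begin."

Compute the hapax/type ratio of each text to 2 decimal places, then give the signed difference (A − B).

A: hapax=14, V=28, ratio=0.50
B: hapax=10, V=20, ratio=0.50
Difference = 0.50 − 0.50 = 0.00

0.00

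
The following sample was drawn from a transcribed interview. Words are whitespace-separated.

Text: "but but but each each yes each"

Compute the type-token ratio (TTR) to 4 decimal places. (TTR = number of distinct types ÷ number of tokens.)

N = 7 tokens, V = 3 types.
TTR = V / N = 3 / 7 = 0.4286

0.4286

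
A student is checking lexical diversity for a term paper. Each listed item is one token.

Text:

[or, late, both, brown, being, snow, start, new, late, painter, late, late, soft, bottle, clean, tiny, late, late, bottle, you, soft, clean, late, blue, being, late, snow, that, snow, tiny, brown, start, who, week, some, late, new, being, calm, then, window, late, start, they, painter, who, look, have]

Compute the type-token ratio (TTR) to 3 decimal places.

N = 48 tokens, V = 25 types.
TTR = V / N = 25 / 48 = 0.521

0.521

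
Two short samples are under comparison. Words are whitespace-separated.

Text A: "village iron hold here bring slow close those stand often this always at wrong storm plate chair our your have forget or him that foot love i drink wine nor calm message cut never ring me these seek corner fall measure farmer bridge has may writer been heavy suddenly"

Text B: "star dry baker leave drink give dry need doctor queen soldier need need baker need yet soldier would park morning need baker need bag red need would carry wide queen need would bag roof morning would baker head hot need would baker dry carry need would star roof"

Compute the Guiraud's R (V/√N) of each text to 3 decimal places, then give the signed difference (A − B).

A: V=49, N=49, R=7.000
B: V=21, N=48, R=3.031
Difference = 7.000 − 3.031 = 3.969

3.969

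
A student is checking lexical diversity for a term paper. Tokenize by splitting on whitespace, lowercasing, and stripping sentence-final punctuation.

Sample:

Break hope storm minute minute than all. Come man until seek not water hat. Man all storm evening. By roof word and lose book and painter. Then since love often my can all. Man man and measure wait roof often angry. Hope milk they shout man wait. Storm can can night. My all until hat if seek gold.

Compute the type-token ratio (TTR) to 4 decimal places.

0.6207

N = 58 tokens, V = 36 types.
TTR = V / N = 36 / 58 = 0.6207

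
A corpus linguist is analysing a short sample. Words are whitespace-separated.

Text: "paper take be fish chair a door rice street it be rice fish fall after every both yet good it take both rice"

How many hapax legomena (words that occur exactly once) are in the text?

Frequencies: rice:3, take:2, be:2, fish:2, it:2, both:2, paper:1, chair:1, a:1, door:1, street:1, fall:1, after:1, every:1, yet:1, good:1
Hapax (freq=1): a, after, chair, door, every, fall, good, paper, street, yet

10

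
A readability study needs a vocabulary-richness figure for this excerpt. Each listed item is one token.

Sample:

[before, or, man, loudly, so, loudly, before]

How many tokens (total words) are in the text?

7

Tokens: before, or, man, loudly, so, loudly, before
N = 7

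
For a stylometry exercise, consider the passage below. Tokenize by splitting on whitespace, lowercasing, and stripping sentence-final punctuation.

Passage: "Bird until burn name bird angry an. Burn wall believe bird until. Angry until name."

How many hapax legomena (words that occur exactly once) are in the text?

Frequencies: bird:3, until:3, burn:2, name:2, angry:2, an:1, wall:1, believe:1
Hapax (freq=1): an, believe, wall

3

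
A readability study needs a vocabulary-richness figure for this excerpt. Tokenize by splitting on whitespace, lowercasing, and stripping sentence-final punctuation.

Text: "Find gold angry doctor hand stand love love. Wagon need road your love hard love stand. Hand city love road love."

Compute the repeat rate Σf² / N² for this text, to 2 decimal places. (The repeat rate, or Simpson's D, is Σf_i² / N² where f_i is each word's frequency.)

0.13

Frequencies: love:6, hand:2, stand:2, road:2, find:1, gold:1, angry:1, doctor:1, wagon:1, need:1, your:1, hard:1, city:1
Σf² = 57; N² = 441
Repeat rate = 57 / 441 = 0.13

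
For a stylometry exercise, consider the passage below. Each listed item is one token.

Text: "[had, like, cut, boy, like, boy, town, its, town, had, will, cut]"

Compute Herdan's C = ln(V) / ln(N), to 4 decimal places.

N = 12, V = 7.
ln(V) = 1.945910, ln(N) = 2.484907
C = 1.945910 / 2.484907 = 0.7831

0.7831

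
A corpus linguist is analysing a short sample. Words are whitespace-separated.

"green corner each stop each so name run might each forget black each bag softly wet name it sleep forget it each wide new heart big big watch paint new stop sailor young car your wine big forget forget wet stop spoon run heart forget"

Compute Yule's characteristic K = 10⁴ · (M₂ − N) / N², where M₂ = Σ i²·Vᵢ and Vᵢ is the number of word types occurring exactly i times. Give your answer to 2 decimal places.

316.05

Frequencies: each:5, forget:5, stop:3, big:3, name:2, run:2, wet:2, it:2, new:2, heart:2, green:1, corner:1, so:1, might:1, black:1, bag:1, softly:1, sleep:1, wide:1, watch:1, … (7 more, each freq 1)
N = 45. Frequency spectrum: V_1=17, V_2=6, V_3=2, V_5=2
M₂ = 1²·17 + 2²·6 + 3²·2 + 5²·2 = 109
K = 10000 × (109 − 45) / 45² = 316.05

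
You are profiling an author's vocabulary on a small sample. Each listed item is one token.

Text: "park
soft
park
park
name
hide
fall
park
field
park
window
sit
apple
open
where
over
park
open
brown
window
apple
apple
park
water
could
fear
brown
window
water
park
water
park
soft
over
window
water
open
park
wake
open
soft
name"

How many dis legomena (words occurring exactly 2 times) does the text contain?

3

Frequencies: park:10, window:4, open:4, water:4, soft:3, apple:3, name:2, over:2, brown:2, hide:1, fall:1, field:1, sit:1, where:1, could:1, fear:1, wake:1
Words with frequency 2: brown, name, over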